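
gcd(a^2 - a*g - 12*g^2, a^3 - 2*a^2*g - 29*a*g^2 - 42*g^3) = a + 3*g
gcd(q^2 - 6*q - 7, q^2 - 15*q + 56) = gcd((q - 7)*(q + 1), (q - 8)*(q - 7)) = q - 7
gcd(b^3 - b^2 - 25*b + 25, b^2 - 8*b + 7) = b - 1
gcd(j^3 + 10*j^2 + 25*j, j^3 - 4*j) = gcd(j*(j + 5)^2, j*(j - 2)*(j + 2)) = j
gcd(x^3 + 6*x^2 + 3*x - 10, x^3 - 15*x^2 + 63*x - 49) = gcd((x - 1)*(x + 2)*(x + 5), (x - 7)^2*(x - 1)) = x - 1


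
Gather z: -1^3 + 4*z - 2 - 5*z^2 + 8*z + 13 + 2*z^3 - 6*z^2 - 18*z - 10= 2*z^3 - 11*z^2 - 6*z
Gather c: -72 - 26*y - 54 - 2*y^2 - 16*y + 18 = -2*y^2 - 42*y - 108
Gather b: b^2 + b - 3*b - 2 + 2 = b^2 - 2*b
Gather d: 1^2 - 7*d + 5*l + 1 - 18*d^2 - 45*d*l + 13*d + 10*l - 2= -18*d^2 + d*(6 - 45*l) + 15*l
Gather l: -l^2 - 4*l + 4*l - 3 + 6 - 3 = -l^2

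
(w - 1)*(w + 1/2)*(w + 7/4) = w^3 + 5*w^2/4 - 11*w/8 - 7/8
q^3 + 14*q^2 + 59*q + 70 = (q + 2)*(q + 5)*(q + 7)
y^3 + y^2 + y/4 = y*(y + 1/2)^2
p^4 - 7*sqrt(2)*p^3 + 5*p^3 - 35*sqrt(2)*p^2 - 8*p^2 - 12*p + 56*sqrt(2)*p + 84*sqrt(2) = (p - 2)*(p + 1)*(p + 6)*(p - 7*sqrt(2))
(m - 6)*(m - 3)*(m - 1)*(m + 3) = m^4 - 7*m^3 - 3*m^2 + 63*m - 54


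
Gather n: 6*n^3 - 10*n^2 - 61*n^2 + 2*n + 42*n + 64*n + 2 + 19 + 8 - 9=6*n^3 - 71*n^2 + 108*n + 20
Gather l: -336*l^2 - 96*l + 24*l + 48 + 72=-336*l^2 - 72*l + 120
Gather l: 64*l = 64*l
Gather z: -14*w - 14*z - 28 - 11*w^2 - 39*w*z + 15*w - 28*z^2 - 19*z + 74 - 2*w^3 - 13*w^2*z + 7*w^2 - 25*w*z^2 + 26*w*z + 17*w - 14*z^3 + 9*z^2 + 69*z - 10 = -2*w^3 - 4*w^2 + 18*w - 14*z^3 + z^2*(-25*w - 19) + z*(-13*w^2 - 13*w + 36) + 36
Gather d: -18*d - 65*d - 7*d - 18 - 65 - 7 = -90*d - 90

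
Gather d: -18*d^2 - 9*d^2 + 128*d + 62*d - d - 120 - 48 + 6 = -27*d^2 + 189*d - 162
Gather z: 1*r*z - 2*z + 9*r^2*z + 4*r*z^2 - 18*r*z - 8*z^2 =z^2*(4*r - 8) + z*(9*r^2 - 17*r - 2)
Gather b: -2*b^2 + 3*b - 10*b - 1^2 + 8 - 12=-2*b^2 - 7*b - 5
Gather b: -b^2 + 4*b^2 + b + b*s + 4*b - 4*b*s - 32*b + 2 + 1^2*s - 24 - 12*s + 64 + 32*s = 3*b^2 + b*(-3*s - 27) + 21*s + 42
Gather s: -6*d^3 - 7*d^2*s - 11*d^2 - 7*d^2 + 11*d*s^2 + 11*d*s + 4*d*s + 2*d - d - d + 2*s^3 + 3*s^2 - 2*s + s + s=-6*d^3 - 18*d^2 + 2*s^3 + s^2*(11*d + 3) + s*(-7*d^2 + 15*d)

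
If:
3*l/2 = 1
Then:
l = 2/3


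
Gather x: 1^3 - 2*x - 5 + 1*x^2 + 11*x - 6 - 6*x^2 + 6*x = -5*x^2 + 15*x - 10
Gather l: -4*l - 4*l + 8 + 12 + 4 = 24 - 8*l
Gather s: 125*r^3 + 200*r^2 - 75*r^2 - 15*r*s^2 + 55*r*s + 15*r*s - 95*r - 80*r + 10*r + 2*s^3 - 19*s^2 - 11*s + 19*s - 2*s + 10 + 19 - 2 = 125*r^3 + 125*r^2 - 165*r + 2*s^3 + s^2*(-15*r - 19) + s*(70*r + 6) + 27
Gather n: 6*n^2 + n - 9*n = 6*n^2 - 8*n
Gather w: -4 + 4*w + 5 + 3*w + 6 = 7*w + 7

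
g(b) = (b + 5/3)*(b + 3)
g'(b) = 2*b + 14/3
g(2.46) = 22.53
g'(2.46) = 9.59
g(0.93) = 10.20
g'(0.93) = 6.53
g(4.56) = 47.07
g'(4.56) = 13.79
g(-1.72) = -0.07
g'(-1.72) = 1.23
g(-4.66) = 4.97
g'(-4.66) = -4.65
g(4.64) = 48.18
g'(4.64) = 13.95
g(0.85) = 9.69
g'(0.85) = 6.37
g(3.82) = 37.42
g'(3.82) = 12.31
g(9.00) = 128.00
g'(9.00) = 22.67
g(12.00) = 205.00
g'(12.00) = 28.67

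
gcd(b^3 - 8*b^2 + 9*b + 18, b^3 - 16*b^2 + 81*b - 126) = b^2 - 9*b + 18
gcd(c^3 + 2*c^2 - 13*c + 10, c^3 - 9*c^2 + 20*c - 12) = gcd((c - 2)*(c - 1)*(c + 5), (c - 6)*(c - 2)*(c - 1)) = c^2 - 3*c + 2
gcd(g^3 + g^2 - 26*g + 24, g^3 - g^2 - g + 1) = g - 1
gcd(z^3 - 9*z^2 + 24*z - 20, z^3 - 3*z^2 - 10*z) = z - 5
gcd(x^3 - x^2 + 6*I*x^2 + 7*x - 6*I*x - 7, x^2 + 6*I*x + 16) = 1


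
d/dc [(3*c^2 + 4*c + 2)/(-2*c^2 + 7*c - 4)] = (29*c^2 - 16*c - 30)/(4*c^4 - 28*c^3 + 65*c^2 - 56*c + 16)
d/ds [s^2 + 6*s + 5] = 2*s + 6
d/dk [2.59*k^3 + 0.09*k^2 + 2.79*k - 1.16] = 7.77*k^2 + 0.18*k + 2.79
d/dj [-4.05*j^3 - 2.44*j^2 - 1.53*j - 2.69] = -12.15*j^2 - 4.88*j - 1.53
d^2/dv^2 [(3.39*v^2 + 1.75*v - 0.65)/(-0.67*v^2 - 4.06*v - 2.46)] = (16.871806*v^3 + 35.275098*v^2 + 27.91488*v + 13.212772)/(0.300763*v^6 + 5.467602*v^5 + 36.444918*v^4 + 107.073568*v^3 + 133.812684*v^2 + 73.708488*v + 14.886936)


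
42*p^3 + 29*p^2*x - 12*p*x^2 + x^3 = (-7*p + x)*(-6*p + x)*(p + x)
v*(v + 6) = v^2 + 6*v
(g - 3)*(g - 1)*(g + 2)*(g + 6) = g^4 + 4*g^3 - 17*g^2 - 24*g + 36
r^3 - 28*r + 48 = (r - 4)*(r - 2)*(r + 6)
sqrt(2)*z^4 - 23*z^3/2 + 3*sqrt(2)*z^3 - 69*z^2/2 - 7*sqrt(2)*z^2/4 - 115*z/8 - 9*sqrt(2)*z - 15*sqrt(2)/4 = (z + 1/2)*(z + 5/2)*(z - 6*sqrt(2))*(sqrt(2)*z + 1/2)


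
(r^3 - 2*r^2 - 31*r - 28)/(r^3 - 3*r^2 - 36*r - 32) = (r - 7)/(r - 8)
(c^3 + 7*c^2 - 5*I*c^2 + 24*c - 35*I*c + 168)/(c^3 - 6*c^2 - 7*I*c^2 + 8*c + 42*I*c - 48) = (c^2 + c*(7 + 3*I) + 21*I)/(c^2 + c*(-6 + I) - 6*I)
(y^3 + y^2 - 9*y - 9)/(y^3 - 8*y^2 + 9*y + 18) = (y + 3)/(y - 6)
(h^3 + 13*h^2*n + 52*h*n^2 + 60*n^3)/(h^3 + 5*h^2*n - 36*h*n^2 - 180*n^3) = (h + 2*n)/(h - 6*n)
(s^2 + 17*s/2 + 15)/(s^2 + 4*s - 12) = (s + 5/2)/(s - 2)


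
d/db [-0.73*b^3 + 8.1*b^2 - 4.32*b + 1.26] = -2.19*b^2 + 16.2*b - 4.32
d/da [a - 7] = 1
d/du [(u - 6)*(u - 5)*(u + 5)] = 3*u^2 - 12*u - 25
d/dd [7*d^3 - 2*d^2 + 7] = d*(21*d - 4)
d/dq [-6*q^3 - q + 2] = -18*q^2 - 1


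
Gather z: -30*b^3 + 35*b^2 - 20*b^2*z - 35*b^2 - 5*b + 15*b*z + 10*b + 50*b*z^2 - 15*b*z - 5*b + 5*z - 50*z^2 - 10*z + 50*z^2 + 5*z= -30*b^3 - 20*b^2*z + 50*b*z^2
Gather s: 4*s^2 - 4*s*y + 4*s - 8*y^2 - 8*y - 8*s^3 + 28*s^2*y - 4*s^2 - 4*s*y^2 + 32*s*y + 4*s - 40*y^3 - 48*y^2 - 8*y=-8*s^3 + 28*s^2*y + s*(-4*y^2 + 28*y + 8) - 40*y^3 - 56*y^2 - 16*y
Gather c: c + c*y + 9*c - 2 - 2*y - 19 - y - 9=c*(y + 10) - 3*y - 30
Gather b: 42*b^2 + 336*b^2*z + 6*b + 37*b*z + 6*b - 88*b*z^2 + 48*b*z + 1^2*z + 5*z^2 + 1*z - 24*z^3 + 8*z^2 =b^2*(336*z + 42) + b*(-88*z^2 + 85*z + 12) - 24*z^3 + 13*z^2 + 2*z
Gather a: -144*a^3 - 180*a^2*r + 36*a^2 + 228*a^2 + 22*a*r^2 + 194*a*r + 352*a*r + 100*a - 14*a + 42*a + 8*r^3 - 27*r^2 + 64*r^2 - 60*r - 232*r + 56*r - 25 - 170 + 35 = -144*a^3 + a^2*(264 - 180*r) + a*(22*r^2 + 546*r + 128) + 8*r^3 + 37*r^2 - 236*r - 160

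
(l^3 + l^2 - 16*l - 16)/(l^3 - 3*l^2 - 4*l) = (l + 4)/l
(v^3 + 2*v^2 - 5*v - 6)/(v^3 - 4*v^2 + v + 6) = (v + 3)/(v - 3)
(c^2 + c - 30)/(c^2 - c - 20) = (c + 6)/(c + 4)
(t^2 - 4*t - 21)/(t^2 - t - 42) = (t + 3)/(t + 6)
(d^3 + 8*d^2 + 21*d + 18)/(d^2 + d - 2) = (d^2 + 6*d + 9)/(d - 1)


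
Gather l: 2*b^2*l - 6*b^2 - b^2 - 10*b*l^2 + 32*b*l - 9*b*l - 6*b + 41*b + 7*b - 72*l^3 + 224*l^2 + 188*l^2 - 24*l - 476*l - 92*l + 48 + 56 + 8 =-7*b^2 + 42*b - 72*l^3 + l^2*(412 - 10*b) + l*(2*b^2 + 23*b - 592) + 112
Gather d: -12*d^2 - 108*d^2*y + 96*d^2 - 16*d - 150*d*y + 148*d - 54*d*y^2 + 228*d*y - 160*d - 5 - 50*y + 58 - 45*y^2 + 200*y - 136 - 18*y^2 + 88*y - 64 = d^2*(84 - 108*y) + d*(-54*y^2 + 78*y - 28) - 63*y^2 + 238*y - 147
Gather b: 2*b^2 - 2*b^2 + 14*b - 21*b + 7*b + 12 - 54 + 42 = 0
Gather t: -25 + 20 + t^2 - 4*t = t^2 - 4*t - 5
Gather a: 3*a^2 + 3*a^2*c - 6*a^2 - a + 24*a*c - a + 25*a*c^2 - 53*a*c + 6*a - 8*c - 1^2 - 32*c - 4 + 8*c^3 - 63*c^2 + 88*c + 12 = a^2*(3*c - 3) + a*(25*c^2 - 29*c + 4) + 8*c^3 - 63*c^2 + 48*c + 7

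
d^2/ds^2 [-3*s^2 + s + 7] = -6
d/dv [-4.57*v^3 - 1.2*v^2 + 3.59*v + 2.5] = -13.71*v^2 - 2.4*v + 3.59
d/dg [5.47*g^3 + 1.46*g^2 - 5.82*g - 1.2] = 16.41*g^2 + 2.92*g - 5.82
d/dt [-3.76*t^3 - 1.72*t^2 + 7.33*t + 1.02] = -11.28*t^2 - 3.44*t + 7.33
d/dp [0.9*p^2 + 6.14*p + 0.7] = 1.8*p + 6.14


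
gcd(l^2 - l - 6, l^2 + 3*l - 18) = l - 3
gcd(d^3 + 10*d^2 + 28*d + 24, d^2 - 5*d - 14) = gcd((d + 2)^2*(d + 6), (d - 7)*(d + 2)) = d + 2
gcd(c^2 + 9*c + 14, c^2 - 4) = c + 2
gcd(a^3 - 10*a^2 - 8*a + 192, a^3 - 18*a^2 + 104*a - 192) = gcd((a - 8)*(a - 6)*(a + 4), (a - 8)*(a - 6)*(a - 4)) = a^2 - 14*a + 48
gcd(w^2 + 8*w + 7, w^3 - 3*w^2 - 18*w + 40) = 1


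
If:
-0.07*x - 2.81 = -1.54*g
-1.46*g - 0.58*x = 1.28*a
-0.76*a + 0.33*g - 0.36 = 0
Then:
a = 0.23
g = 1.62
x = -4.57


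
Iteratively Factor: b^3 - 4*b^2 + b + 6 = (b - 3)*(b^2 - b - 2) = (b - 3)*(b + 1)*(b - 2)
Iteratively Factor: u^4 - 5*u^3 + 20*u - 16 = (u - 2)*(u^3 - 3*u^2 - 6*u + 8) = (u - 4)*(u - 2)*(u^2 + u - 2) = (u - 4)*(u - 2)*(u - 1)*(u + 2)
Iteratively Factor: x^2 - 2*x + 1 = (x - 1)*(x - 1)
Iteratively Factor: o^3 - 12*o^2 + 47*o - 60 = (o - 5)*(o^2 - 7*o + 12) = (o - 5)*(o - 3)*(o - 4)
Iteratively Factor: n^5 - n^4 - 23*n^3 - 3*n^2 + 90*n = (n + 3)*(n^4 - 4*n^3 - 11*n^2 + 30*n) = n*(n + 3)*(n^3 - 4*n^2 - 11*n + 30) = n*(n - 2)*(n + 3)*(n^2 - 2*n - 15) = n*(n - 2)*(n + 3)^2*(n - 5)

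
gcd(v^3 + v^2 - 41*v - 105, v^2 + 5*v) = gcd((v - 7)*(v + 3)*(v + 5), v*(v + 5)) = v + 5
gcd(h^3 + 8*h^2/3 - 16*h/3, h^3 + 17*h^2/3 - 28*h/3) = h^2 - 4*h/3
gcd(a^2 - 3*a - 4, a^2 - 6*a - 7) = a + 1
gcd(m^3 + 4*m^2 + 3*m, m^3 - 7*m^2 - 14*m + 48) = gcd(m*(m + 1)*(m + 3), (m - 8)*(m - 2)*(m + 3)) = m + 3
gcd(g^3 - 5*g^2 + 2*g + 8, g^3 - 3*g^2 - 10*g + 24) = g^2 - 6*g + 8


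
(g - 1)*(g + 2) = g^2 + g - 2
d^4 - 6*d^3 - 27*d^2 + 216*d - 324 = (d - 6)*(d - 3)^2*(d + 6)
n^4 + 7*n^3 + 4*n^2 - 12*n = n*(n - 1)*(n + 2)*(n + 6)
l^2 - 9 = (l - 3)*(l + 3)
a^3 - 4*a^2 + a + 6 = (a - 3)*(a - 2)*(a + 1)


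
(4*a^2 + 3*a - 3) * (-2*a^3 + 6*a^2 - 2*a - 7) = -8*a^5 + 18*a^4 + 16*a^3 - 52*a^2 - 15*a + 21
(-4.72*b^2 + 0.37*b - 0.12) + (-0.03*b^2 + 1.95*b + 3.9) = -4.75*b^2 + 2.32*b + 3.78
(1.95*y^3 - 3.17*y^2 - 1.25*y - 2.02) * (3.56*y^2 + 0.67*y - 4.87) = 6.942*y^5 - 9.9787*y^4 - 16.0704*y^3 + 7.4092*y^2 + 4.7341*y + 9.8374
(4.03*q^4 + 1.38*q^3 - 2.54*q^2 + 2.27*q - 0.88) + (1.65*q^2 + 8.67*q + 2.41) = 4.03*q^4 + 1.38*q^3 - 0.89*q^2 + 10.94*q + 1.53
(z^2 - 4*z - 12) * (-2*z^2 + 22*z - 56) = -2*z^4 + 30*z^3 - 120*z^2 - 40*z + 672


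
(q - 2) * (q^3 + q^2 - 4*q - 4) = q^4 - q^3 - 6*q^2 + 4*q + 8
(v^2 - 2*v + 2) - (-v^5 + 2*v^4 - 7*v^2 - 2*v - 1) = v^5 - 2*v^4 + 8*v^2 + 3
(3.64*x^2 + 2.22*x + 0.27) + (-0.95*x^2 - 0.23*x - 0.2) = 2.69*x^2 + 1.99*x + 0.07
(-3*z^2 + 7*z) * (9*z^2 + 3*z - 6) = -27*z^4 + 54*z^3 + 39*z^2 - 42*z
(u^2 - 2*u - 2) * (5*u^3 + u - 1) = 5*u^5 - 10*u^4 - 9*u^3 - 3*u^2 + 2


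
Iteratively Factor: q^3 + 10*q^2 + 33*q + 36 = (q + 3)*(q^2 + 7*q + 12) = (q + 3)^2*(q + 4)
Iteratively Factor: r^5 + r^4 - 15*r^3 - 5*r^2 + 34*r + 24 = (r + 1)*(r^4 - 15*r^2 + 10*r + 24) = (r - 2)*(r + 1)*(r^3 + 2*r^2 - 11*r - 12) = (r - 3)*(r - 2)*(r + 1)*(r^2 + 5*r + 4) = (r - 3)*(r - 2)*(r + 1)^2*(r + 4)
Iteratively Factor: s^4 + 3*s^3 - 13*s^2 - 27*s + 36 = (s - 1)*(s^3 + 4*s^2 - 9*s - 36) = (s - 3)*(s - 1)*(s^2 + 7*s + 12) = (s - 3)*(s - 1)*(s + 3)*(s + 4)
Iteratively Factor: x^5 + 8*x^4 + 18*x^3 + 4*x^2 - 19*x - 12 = (x + 4)*(x^4 + 4*x^3 + 2*x^2 - 4*x - 3) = (x + 1)*(x + 4)*(x^3 + 3*x^2 - x - 3) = (x + 1)*(x + 3)*(x + 4)*(x^2 - 1) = (x - 1)*(x + 1)*(x + 3)*(x + 4)*(x + 1)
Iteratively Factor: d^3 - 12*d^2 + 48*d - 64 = (d - 4)*(d^2 - 8*d + 16) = (d - 4)^2*(d - 4)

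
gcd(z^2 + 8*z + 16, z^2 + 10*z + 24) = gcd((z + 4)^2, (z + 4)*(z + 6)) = z + 4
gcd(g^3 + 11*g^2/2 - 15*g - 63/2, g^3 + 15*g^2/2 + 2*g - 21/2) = g^2 + 17*g/2 + 21/2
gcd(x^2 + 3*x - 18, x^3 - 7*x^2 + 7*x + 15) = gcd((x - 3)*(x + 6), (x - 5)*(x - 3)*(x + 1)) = x - 3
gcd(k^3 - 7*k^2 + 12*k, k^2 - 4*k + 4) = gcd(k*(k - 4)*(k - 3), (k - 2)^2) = 1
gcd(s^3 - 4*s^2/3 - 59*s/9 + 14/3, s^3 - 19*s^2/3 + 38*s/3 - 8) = s - 3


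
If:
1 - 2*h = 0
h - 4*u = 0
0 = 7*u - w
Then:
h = 1/2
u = 1/8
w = 7/8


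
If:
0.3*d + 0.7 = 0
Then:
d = -2.33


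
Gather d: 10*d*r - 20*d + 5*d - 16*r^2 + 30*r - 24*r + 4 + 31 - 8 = d*(10*r - 15) - 16*r^2 + 6*r + 27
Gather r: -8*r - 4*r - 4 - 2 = -12*r - 6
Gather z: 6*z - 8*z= -2*z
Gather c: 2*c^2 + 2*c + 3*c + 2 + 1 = 2*c^2 + 5*c + 3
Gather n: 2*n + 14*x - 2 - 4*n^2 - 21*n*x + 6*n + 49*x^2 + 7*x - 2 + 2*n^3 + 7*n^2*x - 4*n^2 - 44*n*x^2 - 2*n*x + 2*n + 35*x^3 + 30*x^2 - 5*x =2*n^3 + n^2*(7*x - 8) + n*(-44*x^2 - 23*x + 10) + 35*x^3 + 79*x^2 + 16*x - 4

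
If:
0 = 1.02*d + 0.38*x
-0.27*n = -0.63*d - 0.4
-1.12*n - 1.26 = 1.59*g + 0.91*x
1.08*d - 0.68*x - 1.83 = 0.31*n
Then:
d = 1.05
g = -1.95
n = 3.93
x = -2.82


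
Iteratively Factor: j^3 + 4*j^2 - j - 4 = (j + 1)*(j^2 + 3*j - 4) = (j + 1)*(j + 4)*(j - 1)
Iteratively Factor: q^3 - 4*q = (q)*(q^2 - 4) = q*(q + 2)*(q - 2)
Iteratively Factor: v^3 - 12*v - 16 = (v + 2)*(v^2 - 2*v - 8) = (v + 2)^2*(v - 4)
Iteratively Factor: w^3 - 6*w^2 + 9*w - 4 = (w - 1)*(w^2 - 5*w + 4) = (w - 1)^2*(w - 4)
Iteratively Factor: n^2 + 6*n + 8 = (n + 4)*(n + 2)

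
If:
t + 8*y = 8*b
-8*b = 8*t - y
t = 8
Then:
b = -65/7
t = 8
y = -72/7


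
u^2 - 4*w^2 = (u - 2*w)*(u + 2*w)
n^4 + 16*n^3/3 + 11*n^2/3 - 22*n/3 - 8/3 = (n - 1)*(n + 1/3)*(n + 2)*(n + 4)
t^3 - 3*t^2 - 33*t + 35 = (t - 7)*(t - 1)*(t + 5)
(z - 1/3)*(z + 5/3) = z^2 + 4*z/3 - 5/9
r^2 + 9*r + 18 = (r + 3)*(r + 6)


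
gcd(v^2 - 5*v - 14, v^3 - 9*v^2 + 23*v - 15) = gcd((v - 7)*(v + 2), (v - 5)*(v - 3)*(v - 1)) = 1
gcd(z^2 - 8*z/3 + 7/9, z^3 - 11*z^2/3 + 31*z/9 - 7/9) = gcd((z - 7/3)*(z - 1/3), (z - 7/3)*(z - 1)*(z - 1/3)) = z^2 - 8*z/3 + 7/9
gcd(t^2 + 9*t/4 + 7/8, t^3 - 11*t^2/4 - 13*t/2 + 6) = 1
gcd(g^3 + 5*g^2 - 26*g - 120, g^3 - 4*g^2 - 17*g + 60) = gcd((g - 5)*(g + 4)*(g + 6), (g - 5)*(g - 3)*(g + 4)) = g^2 - g - 20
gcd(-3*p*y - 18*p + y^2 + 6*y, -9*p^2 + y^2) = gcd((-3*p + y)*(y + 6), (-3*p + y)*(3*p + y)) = -3*p + y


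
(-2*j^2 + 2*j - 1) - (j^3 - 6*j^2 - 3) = -j^3 + 4*j^2 + 2*j + 2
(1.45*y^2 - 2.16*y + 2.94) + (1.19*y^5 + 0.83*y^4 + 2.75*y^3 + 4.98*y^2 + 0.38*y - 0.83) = 1.19*y^5 + 0.83*y^4 + 2.75*y^3 + 6.43*y^2 - 1.78*y + 2.11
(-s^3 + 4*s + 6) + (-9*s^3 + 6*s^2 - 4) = -10*s^3 + 6*s^2 + 4*s + 2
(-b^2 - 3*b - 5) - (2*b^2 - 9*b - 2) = -3*b^2 + 6*b - 3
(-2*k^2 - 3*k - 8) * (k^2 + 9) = -2*k^4 - 3*k^3 - 26*k^2 - 27*k - 72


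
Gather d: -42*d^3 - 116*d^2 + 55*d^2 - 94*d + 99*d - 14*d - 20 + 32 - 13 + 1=-42*d^3 - 61*d^2 - 9*d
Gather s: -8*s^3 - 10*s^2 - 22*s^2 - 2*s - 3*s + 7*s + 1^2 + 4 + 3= -8*s^3 - 32*s^2 + 2*s + 8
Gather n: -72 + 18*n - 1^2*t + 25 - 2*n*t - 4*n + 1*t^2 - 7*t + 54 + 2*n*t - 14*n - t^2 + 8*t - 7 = 0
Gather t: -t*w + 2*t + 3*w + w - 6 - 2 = t*(2 - w) + 4*w - 8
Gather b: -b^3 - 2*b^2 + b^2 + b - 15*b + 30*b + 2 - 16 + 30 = -b^3 - b^2 + 16*b + 16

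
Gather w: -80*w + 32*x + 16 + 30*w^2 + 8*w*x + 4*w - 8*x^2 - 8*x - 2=30*w^2 + w*(8*x - 76) - 8*x^2 + 24*x + 14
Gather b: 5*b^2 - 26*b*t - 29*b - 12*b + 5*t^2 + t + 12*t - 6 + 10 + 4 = 5*b^2 + b*(-26*t - 41) + 5*t^2 + 13*t + 8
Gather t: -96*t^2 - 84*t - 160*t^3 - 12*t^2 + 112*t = -160*t^3 - 108*t^2 + 28*t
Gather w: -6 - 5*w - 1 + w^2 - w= w^2 - 6*w - 7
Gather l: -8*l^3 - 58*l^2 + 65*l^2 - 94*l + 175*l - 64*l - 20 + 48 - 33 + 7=-8*l^3 + 7*l^2 + 17*l + 2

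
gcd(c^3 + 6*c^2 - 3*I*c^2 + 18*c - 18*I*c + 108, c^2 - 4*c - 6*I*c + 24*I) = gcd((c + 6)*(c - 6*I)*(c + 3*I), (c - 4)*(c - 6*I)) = c - 6*I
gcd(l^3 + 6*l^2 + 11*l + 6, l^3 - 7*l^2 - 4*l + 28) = l + 2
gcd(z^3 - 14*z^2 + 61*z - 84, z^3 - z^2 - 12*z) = z - 4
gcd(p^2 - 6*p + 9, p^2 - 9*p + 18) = p - 3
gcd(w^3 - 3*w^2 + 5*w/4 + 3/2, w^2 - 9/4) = w - 3/2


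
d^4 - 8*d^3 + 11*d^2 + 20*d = d*(d - 5)*(d - 4)*(d + 1)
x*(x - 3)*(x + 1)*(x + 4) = x^4 + 2*x^3 - 11*x^2 - 12*x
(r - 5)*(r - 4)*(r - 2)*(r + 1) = r^4 - 10*r^3 + 27*r^2 - 2*r - 40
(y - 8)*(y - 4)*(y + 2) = y^3 - 10*y^2 + 8*y + 64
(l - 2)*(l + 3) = l^2 + l - 6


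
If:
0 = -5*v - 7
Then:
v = -7/5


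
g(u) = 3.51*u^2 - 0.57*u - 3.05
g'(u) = 7.02*u - 0.57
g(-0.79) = -0.41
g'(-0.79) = -6.12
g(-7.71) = 209.99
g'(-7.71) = -54.69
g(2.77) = 22.30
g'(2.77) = 18.88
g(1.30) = 2.14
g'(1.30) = 8.56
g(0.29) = -2.92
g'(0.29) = 1.47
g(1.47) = 3.70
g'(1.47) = 9.75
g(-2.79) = 25.86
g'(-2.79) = -20.16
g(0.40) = -2.72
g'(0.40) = 2.24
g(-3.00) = 30.25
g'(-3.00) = -21.63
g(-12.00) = 509.23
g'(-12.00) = -84.81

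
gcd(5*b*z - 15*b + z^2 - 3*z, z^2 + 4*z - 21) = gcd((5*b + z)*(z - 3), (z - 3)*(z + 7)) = z - 3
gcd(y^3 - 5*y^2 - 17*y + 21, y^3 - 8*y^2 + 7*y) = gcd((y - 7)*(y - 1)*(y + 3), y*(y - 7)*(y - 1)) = y^2 - 8*y + 7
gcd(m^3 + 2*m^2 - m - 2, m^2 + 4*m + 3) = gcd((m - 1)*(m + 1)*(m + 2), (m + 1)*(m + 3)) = m + 1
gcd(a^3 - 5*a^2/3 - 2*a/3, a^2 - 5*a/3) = a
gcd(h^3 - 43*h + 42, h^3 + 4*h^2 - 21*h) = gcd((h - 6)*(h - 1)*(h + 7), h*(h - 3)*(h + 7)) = h + 7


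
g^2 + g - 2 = (g - 1)*(g + 2)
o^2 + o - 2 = (o - 1)*(o + 2)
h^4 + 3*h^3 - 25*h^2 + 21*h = h*(h - 3)*(h - 1)*(h + 7)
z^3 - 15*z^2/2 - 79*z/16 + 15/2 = (z - 8)*(z - 3/4)*(z + 5/4)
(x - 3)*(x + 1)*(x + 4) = x^3 + 2*x^2 - 11*x - 12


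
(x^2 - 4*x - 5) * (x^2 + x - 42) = x^4 - 3*x^3 - 51*x^2 + 163*x + 210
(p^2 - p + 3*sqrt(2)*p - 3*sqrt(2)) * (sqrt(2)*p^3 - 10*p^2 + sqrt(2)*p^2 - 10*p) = sqrt(2)*p^5 - 4*p^4 - 31*sqrt(2)*p^3 + 4*p^2 + 30*sqrt(2)*p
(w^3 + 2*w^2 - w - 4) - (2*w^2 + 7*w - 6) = w^3 - 8*w + 2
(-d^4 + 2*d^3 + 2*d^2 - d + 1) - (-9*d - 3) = -d^4 + 2*d^3 + 2*d^2 + 8*d + 4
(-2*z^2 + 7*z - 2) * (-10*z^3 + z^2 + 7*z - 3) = 20*z^5 - 72*z^4 + 13*z^3 + 53*z^2 - 35*z + 6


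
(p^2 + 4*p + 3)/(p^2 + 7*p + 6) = (p + 3)/(p + 6)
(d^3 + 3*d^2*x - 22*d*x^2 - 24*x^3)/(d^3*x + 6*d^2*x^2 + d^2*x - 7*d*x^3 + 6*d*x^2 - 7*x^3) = (d^3 + 3*d^2*x - 22*d*x^2 - 24*x^3)/(x*(d^3 + 6*d^2*x + d^2 - 7*d*x^2 + 6*d*x - 7*x^2))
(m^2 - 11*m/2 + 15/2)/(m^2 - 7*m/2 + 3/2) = (2*m - 5)/(2*m - 1)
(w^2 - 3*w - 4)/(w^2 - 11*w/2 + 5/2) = 2*(w^2 - 3*w - 4)/(2*w^2 - 11*w + 5)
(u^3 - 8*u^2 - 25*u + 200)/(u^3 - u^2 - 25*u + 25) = (u - 8)/(u - 1)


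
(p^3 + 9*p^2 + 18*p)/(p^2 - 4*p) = (p^2 + 9*p + 18)/(p - 4)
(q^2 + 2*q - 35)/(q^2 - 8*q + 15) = (q + 7)/(q - 3)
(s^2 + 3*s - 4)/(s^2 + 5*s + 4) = (s - 1)/(s + 1)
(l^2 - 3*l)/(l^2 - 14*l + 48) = l*(l - 3)/(l^2 - 14*l + 48)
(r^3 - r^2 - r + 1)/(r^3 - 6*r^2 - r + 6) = (r - 1)/(r - 6)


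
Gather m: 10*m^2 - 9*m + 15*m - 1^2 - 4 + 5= 10*m^2 + 6*m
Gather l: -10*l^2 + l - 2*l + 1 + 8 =-10*l^2 - l + 9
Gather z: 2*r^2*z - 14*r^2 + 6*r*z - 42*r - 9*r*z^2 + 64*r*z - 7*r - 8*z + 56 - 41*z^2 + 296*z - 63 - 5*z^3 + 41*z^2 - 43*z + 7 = -14*r^2 - 9*r*z^2 - 49*r - 5*z^3 + z*(2*r^2 + 70*r + 245)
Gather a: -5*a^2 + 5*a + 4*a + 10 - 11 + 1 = -5*a^2 + 9*a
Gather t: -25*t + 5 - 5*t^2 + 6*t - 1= -5*t^2 - 19*t + 4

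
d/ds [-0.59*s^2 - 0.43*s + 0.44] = -1.18*s - 0.43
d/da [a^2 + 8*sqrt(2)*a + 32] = 2*a + 8*sqrt(2)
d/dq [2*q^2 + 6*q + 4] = 4*q + 6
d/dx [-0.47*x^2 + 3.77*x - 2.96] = 3.77 - 0.94*x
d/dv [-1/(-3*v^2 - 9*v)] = (-2*v - 3)/(3*v^2*(v + 3)^2)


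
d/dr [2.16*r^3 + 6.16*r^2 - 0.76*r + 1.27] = 6.48*r^2 + 12.32*r - 0.76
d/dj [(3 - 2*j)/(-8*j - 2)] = 7/(4*j + 1)^2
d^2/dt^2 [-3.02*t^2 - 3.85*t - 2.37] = -6.04000000000000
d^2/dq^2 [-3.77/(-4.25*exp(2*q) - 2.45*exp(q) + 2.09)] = (3.77*(8.5*exp(q) + 2.45)*(17.0*exp(q) + 4.9)*exp(q) - (64.09*exp(q) + 9.2365)*(4.25*exp(2*q) + 2.45*exp(q) - 2.09))*exp(q)/(4.25*exp(2*q) + 2.45*exp(q) - 2.09)^3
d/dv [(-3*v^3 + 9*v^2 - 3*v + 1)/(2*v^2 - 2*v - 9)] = (-6*v^4 + 12*v^3 + 69*v^2 - 166*v + 29)/(4*v^4 - 8*v^3 - 32*v^2 + 36*v + 81)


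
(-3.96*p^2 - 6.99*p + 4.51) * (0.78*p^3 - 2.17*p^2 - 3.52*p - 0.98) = -3.0888*p^5 + 3.141*p^4 + 32.6253*p^3 + 18.6989*p^2 - 9.025*p - 4.4198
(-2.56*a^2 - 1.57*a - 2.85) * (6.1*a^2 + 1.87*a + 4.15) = -15.616*a^4 - 14.3642*a^3 - 30.9449*a^2 - 11.845*a - 11.8275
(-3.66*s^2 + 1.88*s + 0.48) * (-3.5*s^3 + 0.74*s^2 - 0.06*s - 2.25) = 12.81*s^5 - 9.2884*s^4 - 0.0692*s^3 + 8.4774*s^2 - 4.2588*s - 1.08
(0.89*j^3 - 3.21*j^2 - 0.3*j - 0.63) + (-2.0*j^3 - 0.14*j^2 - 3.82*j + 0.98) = -1.11*j^3 - 3.35*j^2 - 4.12*j + 0.35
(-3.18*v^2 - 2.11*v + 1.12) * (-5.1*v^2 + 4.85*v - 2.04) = 16.218*v^4 - 4.662*v^3 - 9.4583*v^2 + 9.7364*v - 2.2848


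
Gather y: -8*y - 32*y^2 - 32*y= -32*y^2 - 40*y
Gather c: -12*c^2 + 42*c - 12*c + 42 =-12*c^2 + 30*c + 42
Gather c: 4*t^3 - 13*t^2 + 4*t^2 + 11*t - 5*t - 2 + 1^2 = 4*t^3 - 9*t^2 + 6*t - 1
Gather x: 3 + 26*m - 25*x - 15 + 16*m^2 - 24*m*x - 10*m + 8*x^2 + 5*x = 16*m^2 + 16*m + 8*x^2 + x*(-24*m - 20) - 12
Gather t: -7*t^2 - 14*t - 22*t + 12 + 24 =-7*t^2 - 36*t + 36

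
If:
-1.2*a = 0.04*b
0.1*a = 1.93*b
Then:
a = 0.00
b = 0.00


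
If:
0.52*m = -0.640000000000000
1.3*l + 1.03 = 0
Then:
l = -0.79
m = -1.23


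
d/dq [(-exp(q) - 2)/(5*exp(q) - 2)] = 12*exp(q)/(5*exp(q) - 2)^2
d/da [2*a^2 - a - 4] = 4*a - 1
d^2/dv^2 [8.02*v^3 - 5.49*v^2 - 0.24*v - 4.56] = 48.12*v - 10.98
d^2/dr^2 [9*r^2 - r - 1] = 18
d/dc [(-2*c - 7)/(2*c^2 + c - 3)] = (-4*c^2 - 2*c + (2*c + 7)*(4*c + 1) + 6)/(2*c^2 + c - 3)^2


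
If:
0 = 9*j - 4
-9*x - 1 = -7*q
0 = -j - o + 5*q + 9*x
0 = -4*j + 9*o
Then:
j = 4/9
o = 16/81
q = 133/972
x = -41/8748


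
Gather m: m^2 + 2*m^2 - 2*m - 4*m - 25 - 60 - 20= 3*m^2 - 6*m - 105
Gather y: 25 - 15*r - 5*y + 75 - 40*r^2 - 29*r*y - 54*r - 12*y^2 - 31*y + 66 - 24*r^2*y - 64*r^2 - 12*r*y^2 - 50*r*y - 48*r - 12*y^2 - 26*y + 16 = -104*r^2 - 117*r + y^2*(-12*r - 24) + y*(-24*r^2 - 79*r - 62) + 182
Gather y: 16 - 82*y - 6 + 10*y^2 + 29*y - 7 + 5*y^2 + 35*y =15*y^2 - 18*y + 3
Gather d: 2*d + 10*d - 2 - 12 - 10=12*d - 24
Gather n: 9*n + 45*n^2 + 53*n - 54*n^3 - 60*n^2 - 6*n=-54*n^3 - 15*n^2 + 56*n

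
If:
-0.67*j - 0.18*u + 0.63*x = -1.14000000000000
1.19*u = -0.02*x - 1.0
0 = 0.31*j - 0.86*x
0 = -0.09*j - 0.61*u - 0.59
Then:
No Solution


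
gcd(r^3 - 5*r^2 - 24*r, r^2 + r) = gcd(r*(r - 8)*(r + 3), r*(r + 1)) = r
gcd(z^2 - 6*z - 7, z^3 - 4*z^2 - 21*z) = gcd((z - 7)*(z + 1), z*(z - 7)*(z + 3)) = z - 7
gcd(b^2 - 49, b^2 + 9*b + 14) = b + 7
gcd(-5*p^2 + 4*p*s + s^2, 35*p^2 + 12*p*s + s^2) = 5*p + s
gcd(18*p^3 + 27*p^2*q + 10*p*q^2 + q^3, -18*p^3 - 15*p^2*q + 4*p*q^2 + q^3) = 6*p^2 + 7*p*q + q^2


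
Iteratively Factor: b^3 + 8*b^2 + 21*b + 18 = (b + 3)*(b^2 + 5*b + 6) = (b + 3)^2*(b + 2)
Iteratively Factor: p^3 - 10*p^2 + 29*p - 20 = (p - 5)*(p^2 - 5*p + 4) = (p - 5)*(p - 4)*(p - 1)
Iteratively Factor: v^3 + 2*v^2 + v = (v)*(v^2 + 2*v + 1) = v*(v + 1)*(v + 1)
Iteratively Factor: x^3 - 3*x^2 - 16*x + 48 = (x + 4)*(x^2 - 7*x + 12) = (x - 4)*(x + 4)*(x - 3)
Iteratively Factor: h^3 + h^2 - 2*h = (h)*(h^2 + h - 2) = h*(h + 2)*(h - 1)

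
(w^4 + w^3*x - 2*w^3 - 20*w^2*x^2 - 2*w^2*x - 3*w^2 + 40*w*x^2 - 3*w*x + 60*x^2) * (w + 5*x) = w^5 + 6*w^4*x - 2*w^4 - 15*w^3*x^2 - 12*w^3*x - 3*w^3 - 100*w^2*x^3 + 30*w^2*x^2 - 18*w^2*x + 200*w*x^3 + 45*w*x^2 + 300*x^3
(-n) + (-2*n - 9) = -3*n - 9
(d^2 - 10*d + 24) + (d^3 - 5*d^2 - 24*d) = d^3 - 4*d^2 - 34*d + 24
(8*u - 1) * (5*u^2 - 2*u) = 40*u^3 - 21*u^2 + 2*u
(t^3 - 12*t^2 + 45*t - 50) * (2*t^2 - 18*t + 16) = 2*t^5 - 42*t^4 + 322*t^3 - 1102*t^2 + 1620*t - 800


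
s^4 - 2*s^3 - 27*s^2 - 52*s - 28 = (s - 7)*(s + 1)*(s + 2)^2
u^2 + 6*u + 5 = (u + 1)*(u + 5)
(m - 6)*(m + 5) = m^2 - m - 30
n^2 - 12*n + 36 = (n - 6)^2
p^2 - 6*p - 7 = (p - 7)*(p + 1)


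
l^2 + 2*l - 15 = (l - 3)*(l + 5)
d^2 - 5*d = d*(d - 5)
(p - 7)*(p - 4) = p^2 - 11*p + 28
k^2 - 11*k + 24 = (k - 8)*(k - 3)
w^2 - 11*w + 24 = (w - 8)*(w - 3)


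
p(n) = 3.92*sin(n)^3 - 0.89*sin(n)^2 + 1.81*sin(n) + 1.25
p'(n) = 11.76*sin(n)^2*cos(n) - 1.78*sin(n)*cos(n) + 1.81*cos(n)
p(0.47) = 2.25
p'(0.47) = 3.05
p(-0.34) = 0.40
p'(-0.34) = 3.50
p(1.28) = 5.61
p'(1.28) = 3.12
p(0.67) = 2.97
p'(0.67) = 4.11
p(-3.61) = 2.25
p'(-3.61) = -3.04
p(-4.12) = 4.38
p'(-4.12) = -4.71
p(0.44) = 2.16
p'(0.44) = 2.88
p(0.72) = 3.18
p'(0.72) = 4.32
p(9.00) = 2.12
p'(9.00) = -2.80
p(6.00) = 0.59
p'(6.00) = 3.10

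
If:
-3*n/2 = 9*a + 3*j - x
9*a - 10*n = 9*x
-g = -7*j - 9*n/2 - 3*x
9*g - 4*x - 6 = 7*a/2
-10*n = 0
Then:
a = -4/99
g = 188/297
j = 32/297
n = 0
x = -4/99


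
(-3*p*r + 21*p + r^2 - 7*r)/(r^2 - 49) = (-3*p + r)/(r + 7)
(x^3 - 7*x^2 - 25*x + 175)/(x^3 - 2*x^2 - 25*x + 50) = (x - 7)/(x - 2)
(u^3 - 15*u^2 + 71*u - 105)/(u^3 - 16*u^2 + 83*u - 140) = (u - 3)/(u - 4)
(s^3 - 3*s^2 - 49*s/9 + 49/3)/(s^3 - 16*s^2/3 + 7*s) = (s + 7/3)/s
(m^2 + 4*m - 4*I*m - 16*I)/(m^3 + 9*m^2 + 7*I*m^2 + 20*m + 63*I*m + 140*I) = (m - 4*I)/(m^2 + m*(5 + 7*I) + 35*I)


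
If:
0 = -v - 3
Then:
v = -3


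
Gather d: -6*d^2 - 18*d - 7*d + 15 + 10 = -6*d^2 - 25*d + 25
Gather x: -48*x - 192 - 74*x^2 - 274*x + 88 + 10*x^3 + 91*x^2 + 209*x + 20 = 10*x^3 + 17*x^2 - 113*x - 84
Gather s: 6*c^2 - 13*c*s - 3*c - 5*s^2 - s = 6*c^2 - 3*c - 5*s^2 + s*(-13*c - 1)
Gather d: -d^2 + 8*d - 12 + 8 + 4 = -d^2 + 8*d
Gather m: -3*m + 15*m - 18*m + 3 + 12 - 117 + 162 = 60 - 6*m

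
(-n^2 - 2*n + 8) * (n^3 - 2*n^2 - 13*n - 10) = -n^5 + 25*n^3 + 20*n^2 - 84*n - 80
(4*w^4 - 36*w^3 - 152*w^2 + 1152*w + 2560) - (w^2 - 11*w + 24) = 4*w^4 - 36*w^3 - 153*w^2 + 1163*w + 2536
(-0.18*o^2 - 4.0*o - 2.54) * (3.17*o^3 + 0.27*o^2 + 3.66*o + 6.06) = -0.5706*o^5 - 12.7286*o^4 - 9.7906*o^3 - 16.4166*o^2 - 33.5364*o - 15.3924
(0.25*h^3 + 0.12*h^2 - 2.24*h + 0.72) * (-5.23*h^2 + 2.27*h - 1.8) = -1.3075*h^5 - 0.0601*h^4 + 11.5376*h^3 - 9.0664*h^2 + 5.6664*h - 1.296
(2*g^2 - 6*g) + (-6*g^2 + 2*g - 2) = -4*g^2 - 4*g - 2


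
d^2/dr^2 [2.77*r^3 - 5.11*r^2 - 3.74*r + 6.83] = 16.62*r - 10.22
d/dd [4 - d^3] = -3*d^2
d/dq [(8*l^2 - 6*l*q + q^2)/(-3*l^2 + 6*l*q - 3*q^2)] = 2*l*(5*l - 2*q)/(3*(-l^3 + 3*l^2*q - 3*l*q^2 + q^3))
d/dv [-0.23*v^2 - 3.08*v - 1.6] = -0.46*v - 3.08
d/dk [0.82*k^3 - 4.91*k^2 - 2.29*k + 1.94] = 2.46*k^2 - 9.82*k - 2.29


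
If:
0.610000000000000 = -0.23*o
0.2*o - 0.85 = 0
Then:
No Solution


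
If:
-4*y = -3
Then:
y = 3/4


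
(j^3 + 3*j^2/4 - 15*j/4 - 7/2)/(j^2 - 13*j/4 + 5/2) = (4*j^2 + 11*j + 7)/(4*j - 5)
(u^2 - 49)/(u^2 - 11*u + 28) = (u + 7)/(u - 4)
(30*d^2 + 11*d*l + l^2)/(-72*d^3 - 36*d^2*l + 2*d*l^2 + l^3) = (-5*d - l)/(12*d^2 + 4*d*l - l^2)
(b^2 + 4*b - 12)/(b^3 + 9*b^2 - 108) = (b - 2)/(b^2 + 3*b - 18)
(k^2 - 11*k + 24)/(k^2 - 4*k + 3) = (k - 8)/(k - 1)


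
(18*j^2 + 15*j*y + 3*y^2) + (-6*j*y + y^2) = 18*j^2 + 9*j*y + 4*y^2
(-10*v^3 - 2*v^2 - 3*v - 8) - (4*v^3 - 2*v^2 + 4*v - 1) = -14*v^3 - 7*v - 7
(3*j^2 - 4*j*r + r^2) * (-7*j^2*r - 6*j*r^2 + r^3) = -21*j^4*r + 10*j^3*r^2 + 20*j^2*r^3 - 10*j*r^4 + r^5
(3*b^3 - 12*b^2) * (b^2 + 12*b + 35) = 3*b^5 + 24*b^4 - 39*b^3 - 420*b^2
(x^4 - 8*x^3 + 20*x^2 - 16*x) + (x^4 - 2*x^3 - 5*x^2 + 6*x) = 2*x^4 - 10*x^3 + 15*x^2 - 10*x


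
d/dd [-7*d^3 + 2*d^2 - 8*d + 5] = -21*d^2 + 4*d - 8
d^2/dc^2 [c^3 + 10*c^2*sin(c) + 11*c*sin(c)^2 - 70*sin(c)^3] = -10*c^2*sin(c) + 40*c*cos(c) + 22*c*cos(2*c) + 6*c + 145*sin(c)/2 + 22*sin(2*c) - 315*sin(3*c)/2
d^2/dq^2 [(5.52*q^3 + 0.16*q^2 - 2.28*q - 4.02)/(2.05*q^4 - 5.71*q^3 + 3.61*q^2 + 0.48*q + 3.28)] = (46.3956000000001*q^9 + 4.03439999999955*q^8 - 371.32224*q^7 + 248.725895999999*q^6 + 62.5108679999996*q^5 - 595.466915999999*q^4 + 1457.921048*q^3 - 395.503404*q^2 + 24.76656*q + 103.969568)/(8.615125*q^12 - 71.988825*q^11 + 246.02829*q^10 - 433.658941*q^9 + 440.890578*q^8 - 385.340769*q^7 + 455.563297*q^6 - 371.481216*q^5 + 142.956312*q^4 - 150.079296*q^3 + 118.780608*q^2 + 15.492096*q + 35.287552)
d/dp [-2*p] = -2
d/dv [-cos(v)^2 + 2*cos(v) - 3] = 2*(cos(v) - 1)*sin(v)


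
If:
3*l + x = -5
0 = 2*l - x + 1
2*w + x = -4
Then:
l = -6/5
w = -13/10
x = -7/5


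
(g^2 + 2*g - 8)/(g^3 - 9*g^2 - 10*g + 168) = (g - 2)/(g^2 - 13*g + 42)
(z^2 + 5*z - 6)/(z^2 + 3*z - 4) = (z + 6)/(z + 4)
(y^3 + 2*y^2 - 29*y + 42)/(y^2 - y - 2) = (y^2 + 4*y - 21)/(y + 1)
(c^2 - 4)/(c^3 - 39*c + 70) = (c + 2)/(c^2 + 2*c - 35)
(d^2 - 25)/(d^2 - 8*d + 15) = (d + 5)/(d - 3)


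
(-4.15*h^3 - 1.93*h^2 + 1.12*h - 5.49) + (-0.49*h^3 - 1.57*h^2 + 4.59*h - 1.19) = -4.64*h^3 - 3.5*h^2 + 5.71*h - 6.68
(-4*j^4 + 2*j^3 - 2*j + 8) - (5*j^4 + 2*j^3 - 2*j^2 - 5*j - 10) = -9*j^4 + 2*j^2 + 3*j + 18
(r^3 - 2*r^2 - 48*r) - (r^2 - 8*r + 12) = r^3 - 3*r^2 - 40*r - 12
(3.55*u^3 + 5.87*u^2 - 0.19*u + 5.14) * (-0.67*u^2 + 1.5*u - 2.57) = -2.3785*u^5 + 1.3921*u^4 - 0.191199999999998*u^3 - 18.8147*u^2 + 8.1983*u - 13.2098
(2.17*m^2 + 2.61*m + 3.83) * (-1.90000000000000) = -4.123*m^2 - 4.959*m - 7.277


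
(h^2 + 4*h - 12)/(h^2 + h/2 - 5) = 2*(h + 6)/(2*h + 5)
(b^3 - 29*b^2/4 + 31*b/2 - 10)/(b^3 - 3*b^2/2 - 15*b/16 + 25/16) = 4*(b^2 - 6*b + 8)/(4*b^2 - b - 5)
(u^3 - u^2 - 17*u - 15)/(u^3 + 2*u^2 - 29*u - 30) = (u + 3)/(u + 6)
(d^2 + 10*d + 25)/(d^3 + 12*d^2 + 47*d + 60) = (d + 5)/(d^2 + 7*d + 12)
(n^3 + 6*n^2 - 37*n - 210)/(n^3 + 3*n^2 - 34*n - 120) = (n + 7)/(n + 4)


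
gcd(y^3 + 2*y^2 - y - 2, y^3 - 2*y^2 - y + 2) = y^2 - 1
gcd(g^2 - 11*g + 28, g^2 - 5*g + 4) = g - 4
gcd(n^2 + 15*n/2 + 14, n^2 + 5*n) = 1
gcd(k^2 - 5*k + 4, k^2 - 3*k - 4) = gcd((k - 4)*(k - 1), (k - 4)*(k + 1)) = k - 4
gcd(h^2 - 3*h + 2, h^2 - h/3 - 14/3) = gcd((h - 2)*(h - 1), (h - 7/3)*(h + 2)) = 1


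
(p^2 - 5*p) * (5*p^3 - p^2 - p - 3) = 5*p^5 - 26*p^4 + 4*p^3 + 2*p^2 + 15*p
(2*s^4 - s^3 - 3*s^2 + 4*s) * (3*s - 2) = 6*s^5 - 7*s^4 - 7*s^3 + 18*s^2 - 8*s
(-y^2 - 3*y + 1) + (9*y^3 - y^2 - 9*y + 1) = 9*y^3 - 2*y^2 - 12*y + 2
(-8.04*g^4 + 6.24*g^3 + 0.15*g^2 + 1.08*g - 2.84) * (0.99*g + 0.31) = -7.9596*g^5 + 3.6852*g^4 + 2.0829*g^3 + 1.1157*g^2 - 2.4768*g - 0.8804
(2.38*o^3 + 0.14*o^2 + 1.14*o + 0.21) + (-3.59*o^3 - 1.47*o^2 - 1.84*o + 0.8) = -1.21*o^3 - 1.33*o^2 - 0.7*o + 1.01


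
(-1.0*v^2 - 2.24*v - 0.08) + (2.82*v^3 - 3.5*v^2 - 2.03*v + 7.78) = 2.82*v^3 - 4.5*v^2 - 4.27*v + 7.7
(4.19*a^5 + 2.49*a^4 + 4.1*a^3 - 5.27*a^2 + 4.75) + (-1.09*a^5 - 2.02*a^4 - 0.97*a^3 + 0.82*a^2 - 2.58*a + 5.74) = 3.1*a^5 + 0.47*a^4 + 3.13*a^3 - 4.45*a^2 - 2.58*a + 10.49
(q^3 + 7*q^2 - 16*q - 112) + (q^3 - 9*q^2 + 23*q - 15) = 2*q^3 - 2*q^2 + 7*q - 127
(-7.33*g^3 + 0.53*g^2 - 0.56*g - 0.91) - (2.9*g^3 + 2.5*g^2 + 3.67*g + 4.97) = -10.23*g^3 - 1.97*g^2 - 4.23*g - 5.88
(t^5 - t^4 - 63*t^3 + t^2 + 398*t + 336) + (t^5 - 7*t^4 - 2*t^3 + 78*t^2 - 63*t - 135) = 2*t^5 - 8*t^4 - 65*t^3 + 79*t^2 + 335*t + 201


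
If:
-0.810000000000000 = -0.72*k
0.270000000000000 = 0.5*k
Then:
No Solution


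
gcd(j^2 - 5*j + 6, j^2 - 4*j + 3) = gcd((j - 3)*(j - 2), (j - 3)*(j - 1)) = j - 3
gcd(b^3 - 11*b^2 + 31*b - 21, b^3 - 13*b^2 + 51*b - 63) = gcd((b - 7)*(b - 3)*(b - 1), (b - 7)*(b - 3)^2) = b^2 - 10*b + 21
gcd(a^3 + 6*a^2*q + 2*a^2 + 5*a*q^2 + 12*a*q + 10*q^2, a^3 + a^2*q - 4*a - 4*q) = a^2 + a*q + 2*a + 2*q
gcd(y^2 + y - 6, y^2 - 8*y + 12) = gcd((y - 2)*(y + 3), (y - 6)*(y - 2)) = y - 2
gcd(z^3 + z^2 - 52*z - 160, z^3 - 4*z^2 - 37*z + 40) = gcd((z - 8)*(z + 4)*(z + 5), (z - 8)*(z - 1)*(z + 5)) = z^2 - 3*z - 40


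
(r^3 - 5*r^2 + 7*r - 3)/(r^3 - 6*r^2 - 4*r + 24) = (r^3 - 5*r^2 + 7*r - 3)/(r^3 - 6*r^2 - 4*r + 24)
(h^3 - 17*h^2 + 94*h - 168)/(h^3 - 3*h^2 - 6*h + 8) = (h^2 - 13*h + 42)/(h^2 + h - 2)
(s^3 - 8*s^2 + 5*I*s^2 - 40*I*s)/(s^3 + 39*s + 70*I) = s*(s - 8)/(s^2 - 5*I*s + 14)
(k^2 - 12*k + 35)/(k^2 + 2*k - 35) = (k - 7)/(k + 7)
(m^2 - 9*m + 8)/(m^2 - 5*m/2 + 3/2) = 2*(m - 8)/(2*m - 3)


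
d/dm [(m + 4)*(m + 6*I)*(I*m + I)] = 3*I*m^2 + m*(-12 + 10*I) - 30 + 4*I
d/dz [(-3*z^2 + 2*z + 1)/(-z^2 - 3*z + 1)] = (11*z^2 - 4*z + 5)/(z^4 + 6*z^3 + 7*z^2 - 6*z + 1)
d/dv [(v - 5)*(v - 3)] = 2*v - 8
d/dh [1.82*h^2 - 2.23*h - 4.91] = 3.64*h - 2.23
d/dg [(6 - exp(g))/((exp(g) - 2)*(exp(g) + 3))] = (exp(g) - 12)*exp(2*g)/(exp(4*g) + 2*exp(3*g) - 11*exp(2*g) - 12*exp(g) + 36)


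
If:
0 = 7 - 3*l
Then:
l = 7/3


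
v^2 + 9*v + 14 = (v + 2)*(v + 7)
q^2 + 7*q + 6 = (q + 1)*(q + 6)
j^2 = j^2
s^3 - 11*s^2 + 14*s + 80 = (s - 8)*(s - 5)*(s + 2)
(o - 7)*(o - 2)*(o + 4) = o^3 - 5*o^2 - 22*o + 56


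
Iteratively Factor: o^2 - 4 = (o + 2)*(o - 2)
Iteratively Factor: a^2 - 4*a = (a)*(a - 4)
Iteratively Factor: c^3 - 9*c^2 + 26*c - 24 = (c - 2)*(c^2 - 7*c + 12) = (c - 4)*(c - 2)*(c - 3)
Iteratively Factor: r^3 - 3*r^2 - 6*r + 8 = (r - 4)*(r^2 + r - 2) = (r - 4)*(r - 1)*(r + 2)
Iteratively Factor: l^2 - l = (l)*(l - 1)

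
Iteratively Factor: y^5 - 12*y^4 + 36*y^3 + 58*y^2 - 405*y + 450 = (y - 5)*(y^4 - 7*y^3 + y^2 + 63*y - 90) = (y - 5)*(y - 2)*(y^3 - 5*y^2 - 9*y + 45) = (y - 5)*(y - 3)*(y - 2)*(y^2 - 2*y - 15) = (y - 5)*(y - 3)*(y - 2)*(y + 3)*(y - 5)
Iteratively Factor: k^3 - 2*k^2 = (k - 2)*(k^2) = k*(k - 2)*(k)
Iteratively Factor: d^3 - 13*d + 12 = (d - 3)*(d^2 + 3*d - 4) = (d - 3)*(d - 1)*(d + 4)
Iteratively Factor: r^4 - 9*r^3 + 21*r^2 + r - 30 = (r - 2)*(r^3 - 7*r^2 + 7*r + 15) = (r - 3)*(r - 2)*(r^2 - 4*r - 5) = (r - 5)*(r - 3)*(r - 2)*(r + 1)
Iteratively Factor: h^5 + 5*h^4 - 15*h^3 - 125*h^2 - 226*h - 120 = (h + 2)*(h^4 + 3*h^3 - 21*h^2 - 83*h - 60) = (h + 2)*(h + 3)*(h^3 - 21*h - 20) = (h - 5)*(h + 2)*(h + 3)*(h^2 + 5*h + 4) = (h - 5)*(h + 2)*(h + 3)*(h + 4)*(h + 1)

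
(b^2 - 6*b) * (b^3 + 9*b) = b^5 - 6*b^4 + 9*b^3 - 54*b^2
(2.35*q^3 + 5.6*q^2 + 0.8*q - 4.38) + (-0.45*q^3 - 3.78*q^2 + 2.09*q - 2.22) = 1.9*q^3 + 1.82*q^2 + 2.89*q - 6.6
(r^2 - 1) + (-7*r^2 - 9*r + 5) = -6*r^2 - 9*r + 4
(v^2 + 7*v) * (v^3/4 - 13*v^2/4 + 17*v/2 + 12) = v^5/4 - 3*v^4/2 - 57*v^3/4 + 143*v^2/2 + 84*v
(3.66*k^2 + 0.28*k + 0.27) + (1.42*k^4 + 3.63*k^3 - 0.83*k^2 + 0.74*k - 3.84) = 1.42*k^4 + 3.63*k^3 + 2.83*k^2 + 1.02*k - 3.57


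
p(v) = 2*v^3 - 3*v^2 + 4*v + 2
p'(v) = 6*v^2 - 6*v + 4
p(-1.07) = -8.16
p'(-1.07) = 17.29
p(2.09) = 15.51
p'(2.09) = 17.67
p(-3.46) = -130.60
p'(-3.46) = 96.59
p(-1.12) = -9.05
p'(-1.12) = 18.25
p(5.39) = 249.59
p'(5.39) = 145.97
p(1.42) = 7.36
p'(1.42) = 7.58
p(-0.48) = -0.83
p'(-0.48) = 8.26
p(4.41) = 132.83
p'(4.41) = 94.23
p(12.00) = 3074.00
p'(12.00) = 796.00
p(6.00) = 350.00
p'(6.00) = 184.00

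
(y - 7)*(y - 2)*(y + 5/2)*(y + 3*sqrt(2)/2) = y^4 - 13*y^3/2 + 3*sqrt(2)*y^3/2 - 39*sqrt(2)*y^2/4 - 17*y^2/2 - 51*sqrt(2)*y/4 + 35*y + 105*sqrt(2)/2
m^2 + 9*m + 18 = (m + 3)*(m + 6)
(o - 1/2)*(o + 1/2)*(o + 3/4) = o^3 + 3*o^2/4 - o/4 - 3/16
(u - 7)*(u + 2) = u^2 - 5*u - 14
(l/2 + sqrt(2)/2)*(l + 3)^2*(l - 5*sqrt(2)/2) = l^4/2 - 3*sqrt(2)*l^3/4 + 3*l^3 - 9*sqrt(2)*l^2/2 + 2*l^2 - 15*l - 27*sqrt(2)*l/4 - 45/2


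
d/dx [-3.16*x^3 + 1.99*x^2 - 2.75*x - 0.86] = -9.48*x^2 + 3.98*x - 2.75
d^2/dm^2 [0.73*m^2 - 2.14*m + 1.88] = 1.46000000000000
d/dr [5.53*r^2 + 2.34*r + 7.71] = 11.06*r + 2.34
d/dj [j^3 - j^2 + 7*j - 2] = 3*j^2 - 2*j + 7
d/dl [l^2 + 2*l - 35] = 2*l + 2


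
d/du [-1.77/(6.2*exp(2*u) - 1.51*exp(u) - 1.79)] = (21.948*exp(u) - 2.6727)*exp(u)/(-6.2*exp(2*u) + 1.51*exp(u) + 1.79)^2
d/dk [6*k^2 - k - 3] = 12*k - 1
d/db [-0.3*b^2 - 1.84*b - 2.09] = -0.6*b - 1.84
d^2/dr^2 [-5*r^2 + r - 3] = -10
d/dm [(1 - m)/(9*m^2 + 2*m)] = (9*m^2 - 18*m - 2)/(m^2*(81*m^2 + 36*m + 4))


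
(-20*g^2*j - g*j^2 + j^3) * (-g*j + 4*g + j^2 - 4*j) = 20*g^3*j^2 - 80*g^3*j - 19*g^2*j^3 + 76*g^2*j^2 - 2*g*j^4 + 8*g*j^3 + j^5 - 4*j^4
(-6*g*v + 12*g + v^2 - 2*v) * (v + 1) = -6*g*v^2 + 6*g*v + 12*g + v^3 - v^2 - 2*v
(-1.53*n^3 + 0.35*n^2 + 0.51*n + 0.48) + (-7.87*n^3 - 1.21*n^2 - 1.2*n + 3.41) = -9.4*n^3 - 0.86*n^2 - 0.69*n + 3.89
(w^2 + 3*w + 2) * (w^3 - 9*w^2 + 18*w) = w^5 - 6*w^4 - 7*w^3 + 36*w^2 + 36*w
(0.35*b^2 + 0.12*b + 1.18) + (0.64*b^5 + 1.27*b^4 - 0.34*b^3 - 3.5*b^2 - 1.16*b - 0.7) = 0.64*b^5 + 1.27*b^4 - 0.34*b^3 - 3.15*b^2 - 1.04*b + 0.48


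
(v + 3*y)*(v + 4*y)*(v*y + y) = v^3*y + 7*v^2*y^2 + v^2*y + 12*v*y^3 + 7*v*y^2 + 12*y^3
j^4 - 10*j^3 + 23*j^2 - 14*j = j*(j - 7)*(j - 2)*(j - 1)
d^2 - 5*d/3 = d*(d - 5/3)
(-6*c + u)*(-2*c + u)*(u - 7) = 12*c^2*u - 84*c^2 - 8*c*u^2 + 56*c*u + u^3 - 7*u^2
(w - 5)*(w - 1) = w^2 - 6*w + 5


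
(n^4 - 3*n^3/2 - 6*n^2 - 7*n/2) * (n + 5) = n^5 + 7*n^4/2 - 27*n^3/2 - 67*n^2/2 - 35*n/2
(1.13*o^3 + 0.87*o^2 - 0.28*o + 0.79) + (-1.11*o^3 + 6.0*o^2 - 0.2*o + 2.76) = 0.0199999999999998*o^3 + 6.87*o^2 - 0.48*o + 3.55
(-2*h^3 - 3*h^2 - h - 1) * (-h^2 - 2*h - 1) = 2*h^5 + 7*h^4 + 9*h^3 + 6*h^2 + 3*h + 1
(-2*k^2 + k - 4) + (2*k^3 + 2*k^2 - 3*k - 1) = 2*k^3 - 2*k - 5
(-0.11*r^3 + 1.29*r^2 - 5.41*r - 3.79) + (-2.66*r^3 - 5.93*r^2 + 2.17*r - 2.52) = -2.77*r^3 - 4.64*r^2 - 3.24*r - 6.31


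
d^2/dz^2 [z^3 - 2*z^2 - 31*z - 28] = 6*z - 4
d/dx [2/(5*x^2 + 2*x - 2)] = 4*(-5*x - 1)/(5*x^2 + 2*x - 2)^2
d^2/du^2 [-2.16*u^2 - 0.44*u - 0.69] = -4.32000000000000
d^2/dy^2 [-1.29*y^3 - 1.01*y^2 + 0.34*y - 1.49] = -7.74*y - 2.02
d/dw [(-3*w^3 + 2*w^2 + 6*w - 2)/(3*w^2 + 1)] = (-9*w^4 - 27*w^2 + 16*w + 6)/(9*w^4 + 6*w^2 + 1)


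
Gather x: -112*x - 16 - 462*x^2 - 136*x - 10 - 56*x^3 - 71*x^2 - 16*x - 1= -56*x^3 - 533*x^2 - 264*x - 27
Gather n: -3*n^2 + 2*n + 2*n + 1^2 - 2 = -3*n^2 + 4*n - 1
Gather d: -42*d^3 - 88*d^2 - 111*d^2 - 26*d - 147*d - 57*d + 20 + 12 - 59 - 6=-42*d^3 - 199*d^2 - 230*d - 33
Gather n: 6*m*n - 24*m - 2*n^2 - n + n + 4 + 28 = 6*m*n - 24*m - 2*n^2 + 32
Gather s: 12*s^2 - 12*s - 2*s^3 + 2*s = -2*s^3 + 12*s^2 - 10*s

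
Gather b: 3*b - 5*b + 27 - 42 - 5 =-2*b - 20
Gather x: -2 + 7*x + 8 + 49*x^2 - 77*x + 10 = 49*x^2 - 70*x + 16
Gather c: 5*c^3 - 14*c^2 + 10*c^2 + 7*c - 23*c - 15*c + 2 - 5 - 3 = 5*c^3 - 4*c^2 - 31*c - 6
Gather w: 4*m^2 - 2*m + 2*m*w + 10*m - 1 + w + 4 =4*m^2 + 8*m + w*(2*m + 1) + 3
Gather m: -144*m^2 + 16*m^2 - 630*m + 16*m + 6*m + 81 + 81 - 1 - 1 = -128*m^2 - 608*m + 160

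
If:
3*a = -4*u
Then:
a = -4*u/3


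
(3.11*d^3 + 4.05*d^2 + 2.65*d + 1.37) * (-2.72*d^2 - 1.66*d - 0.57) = -8.4592*d^5 - 16.1786*d^4 - 15.7037*d^3 - 10.4339*d^2 - 3.7847*d - 0.7809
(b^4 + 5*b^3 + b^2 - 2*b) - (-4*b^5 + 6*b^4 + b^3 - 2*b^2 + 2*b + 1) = 4*b^5 - 5*b^4 + 4*b^3 + 3*b^2 - 4*b - 1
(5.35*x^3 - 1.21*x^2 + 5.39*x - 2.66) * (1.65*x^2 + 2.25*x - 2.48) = 8.8275*x^5 + 10.041*x^4 - 7.097*x^3 + 10.7393*x^2 - 19.3522*x + 6.5968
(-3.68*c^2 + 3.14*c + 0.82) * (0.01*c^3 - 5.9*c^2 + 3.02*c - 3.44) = -0.0368*c^5 + 21.7434*c^4 - 29.6314*c^3 + 17.304*c^2 - 8.3252*c - 2.8208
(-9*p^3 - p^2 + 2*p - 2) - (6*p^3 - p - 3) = -15*p^3 - p^2 + 3*p + 1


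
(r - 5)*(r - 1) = r^2 - 6*r + 5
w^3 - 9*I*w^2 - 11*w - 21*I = (w - 7*I)*(w - 3*I)*(w + I)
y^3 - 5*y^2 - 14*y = y*(y - 7)*(y + 2)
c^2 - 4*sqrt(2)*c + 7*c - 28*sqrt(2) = (c + 7)*(c - 4*sqrt(2))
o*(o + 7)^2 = o^3 + 14*o^2 + 49*o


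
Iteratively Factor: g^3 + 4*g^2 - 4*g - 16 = (g + 2)*(g^2 + 2*g - 8) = (g + 2)*(g + 4)*(g - 2)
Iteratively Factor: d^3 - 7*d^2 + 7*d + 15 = (d - 5)*(d^2 - 2*d - 3) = (d - 5)*(d + 1)*(d - 3)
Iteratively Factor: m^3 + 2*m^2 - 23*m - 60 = (m + 4)*(m^2 - 2*m - 15) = (m + 3)*(m + 4)*(m - 5)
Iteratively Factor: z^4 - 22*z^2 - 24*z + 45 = (z - 5)*(z^3 + 5*z^2 + 3*z - 9) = (z - 5)*(z - 1)*(z^2 + 6*z + 9) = (z - 5)*(z - 1)*(z + 3)*(z + 3)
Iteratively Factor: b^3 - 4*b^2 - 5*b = (b)*(b^2 - 4*b - 5) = b*(b + 1)*(b - 5)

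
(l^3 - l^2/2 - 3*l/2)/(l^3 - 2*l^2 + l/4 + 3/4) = 2*l*(l + 1)/(2*l^2 - l - 1)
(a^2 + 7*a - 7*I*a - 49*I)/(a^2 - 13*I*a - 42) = (a + 7)/(a - 6*I)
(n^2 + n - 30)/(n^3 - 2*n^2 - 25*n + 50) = (n + 6)/(n^2 + 3*n - 10)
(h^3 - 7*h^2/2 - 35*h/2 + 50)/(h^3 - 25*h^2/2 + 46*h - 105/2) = (h^2 - h - 20)/(h^2 - 10*h + 21)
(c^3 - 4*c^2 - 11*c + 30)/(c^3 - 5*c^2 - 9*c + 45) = (c - 2)/(c - 3)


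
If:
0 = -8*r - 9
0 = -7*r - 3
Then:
No Solution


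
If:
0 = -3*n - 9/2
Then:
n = -3/2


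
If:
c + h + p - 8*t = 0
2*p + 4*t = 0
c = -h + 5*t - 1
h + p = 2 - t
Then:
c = -19/5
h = 9/5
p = 2/5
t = -1/5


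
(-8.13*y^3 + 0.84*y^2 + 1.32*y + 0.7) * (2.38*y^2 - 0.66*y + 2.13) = -19.3494*y^5 + 7.365*y^4 - 14.7297*y^3 + 2.584*y^2 + 2.3496*y + 1.491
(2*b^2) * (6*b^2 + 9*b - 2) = 12*b^4 + 18*b^3 - 4*b^2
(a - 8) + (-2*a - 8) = -a - 16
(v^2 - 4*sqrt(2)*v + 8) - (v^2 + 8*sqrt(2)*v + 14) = -12*sqrt(2)*v - 6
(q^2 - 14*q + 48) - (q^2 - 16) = 64 - 14*q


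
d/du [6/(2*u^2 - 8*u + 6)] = 6*(2 - u)/(u^2 - 4*u + 3)^2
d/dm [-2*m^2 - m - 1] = -4*m - 1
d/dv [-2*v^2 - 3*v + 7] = -4*v - 3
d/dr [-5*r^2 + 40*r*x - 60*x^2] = -10*r + 40*x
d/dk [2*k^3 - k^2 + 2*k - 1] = 6*k^2 - 2*k + 2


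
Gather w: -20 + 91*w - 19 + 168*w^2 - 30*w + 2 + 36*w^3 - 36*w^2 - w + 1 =36*w^3 + 132*w^2 + 60*w - 36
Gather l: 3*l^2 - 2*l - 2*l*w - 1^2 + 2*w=3*l^2 + l*(-2*w - 2) + 2*w - 1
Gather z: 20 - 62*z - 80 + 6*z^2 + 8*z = 6*z^2 - 54*z - 60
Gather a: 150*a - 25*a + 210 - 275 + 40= 125*a - 25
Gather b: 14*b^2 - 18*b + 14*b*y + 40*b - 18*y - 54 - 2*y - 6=14*b^2 + b*(14*y + 22) - 20*y - 60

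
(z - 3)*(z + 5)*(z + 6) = z^3 + 8*z^2 - 3*z - 90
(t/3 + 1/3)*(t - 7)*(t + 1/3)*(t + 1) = t^4/3 - 14*t^3/9 - 44*t^2/9 - 34*t/9 - 7/9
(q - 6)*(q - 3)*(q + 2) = q^3 - 7*q^2 + 36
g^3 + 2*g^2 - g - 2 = (g - 1)*(g + 1)*(g + 2)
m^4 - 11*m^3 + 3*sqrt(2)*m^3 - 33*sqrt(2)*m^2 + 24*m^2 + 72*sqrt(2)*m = m*(m - 8)*(m - 3)*(m + 3*sqrt(2))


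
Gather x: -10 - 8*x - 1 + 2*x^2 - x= 2*x^2 - 9*x - 11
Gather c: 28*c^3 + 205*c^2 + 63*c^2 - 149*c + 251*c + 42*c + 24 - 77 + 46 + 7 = 28*c^3 + 268*c^2 + 144*c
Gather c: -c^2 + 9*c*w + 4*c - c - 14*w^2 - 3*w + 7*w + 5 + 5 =-c^2 + c*(9*w + 3) - 14*w^2 + 4*w + 10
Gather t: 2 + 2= 4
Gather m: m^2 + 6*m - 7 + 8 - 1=m^2 + 6*m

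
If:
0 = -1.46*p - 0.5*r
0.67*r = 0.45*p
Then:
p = 0.00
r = 0.00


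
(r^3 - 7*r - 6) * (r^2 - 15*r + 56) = r^5 - 15*r^4 + 49*r^3 + 99*r^2 - 302*r - 336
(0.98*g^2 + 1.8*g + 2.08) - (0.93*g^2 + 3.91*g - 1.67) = 0.0499999999999999*g^2 - 2.11*g + 3.75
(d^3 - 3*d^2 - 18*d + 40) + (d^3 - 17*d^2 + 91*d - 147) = 2*d^3 - 20*d^2 + 73*d - 107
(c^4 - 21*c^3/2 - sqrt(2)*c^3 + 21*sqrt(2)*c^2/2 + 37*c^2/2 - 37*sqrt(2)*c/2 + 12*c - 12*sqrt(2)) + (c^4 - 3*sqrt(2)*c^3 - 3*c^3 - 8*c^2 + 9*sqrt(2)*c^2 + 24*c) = 2*c^4 - 27*c^3/2 - 4*sqrt(2)*c^3 + 21*c^2/2 + 39*sqrt(2)*c^2/2 - 37*sqrt(2)*c/2 + 36*c - 12*sqrt(2)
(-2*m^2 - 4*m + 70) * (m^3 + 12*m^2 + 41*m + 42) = -2*m^5 - 28*m^4 - 60*m^3 + 592*m^2 + 2702*m + 2940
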